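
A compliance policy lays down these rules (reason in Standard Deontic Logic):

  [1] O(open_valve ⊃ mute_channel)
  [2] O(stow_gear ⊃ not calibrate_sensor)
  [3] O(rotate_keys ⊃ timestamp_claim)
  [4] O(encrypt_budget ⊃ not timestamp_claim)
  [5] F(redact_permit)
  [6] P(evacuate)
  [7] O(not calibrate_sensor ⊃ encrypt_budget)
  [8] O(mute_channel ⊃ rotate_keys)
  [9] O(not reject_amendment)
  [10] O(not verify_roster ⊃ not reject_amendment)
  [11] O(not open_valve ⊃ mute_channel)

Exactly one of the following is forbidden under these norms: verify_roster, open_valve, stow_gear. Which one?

stow_gear

Premises 11 and 1 cover both cases: O(not open_valve ⊃ mute_channel) and O(open_valve ⊃ mute_channel). Since not open_valve ∨ open_valve is a tautology, O(mute_channel) follows.
With premise 8, O(mute_channel ⊃ rotate_keys), the K-axiom yields O(rotate_keys).
With premise 3, O(rotate_keys ⊃ timestamp_claim), the K-axiom yields O(timestamp_claim).
Premise 4 is O(encrypt_budget ⊃ not timestamp_claim); contrapositively O(timestamp_claim ⊃ not encrypt_budget). Since O(timestamp_claim) holds, K gives O(not encrypt_budget).
Premise 7 is O(not calibrate_sensor ⊃ encrypt_budget); contrapositively O(not encrypt_budget ⊃ calibrate_sensor). Since O(not encrypt_budget) holds, K gives O(calibrate_sensor).
Premise 2, O(stow_gear ⊃ not calibrate_sensor), contraposes to O(calibrate_sensor ⊃ not stow_gear); with O(calibrate_sensor) we get O(not stow_gear).
So O(not stow_gear) holds, i.e. stow_gear is forbidden. None of the other listed options is forbidden under the premises.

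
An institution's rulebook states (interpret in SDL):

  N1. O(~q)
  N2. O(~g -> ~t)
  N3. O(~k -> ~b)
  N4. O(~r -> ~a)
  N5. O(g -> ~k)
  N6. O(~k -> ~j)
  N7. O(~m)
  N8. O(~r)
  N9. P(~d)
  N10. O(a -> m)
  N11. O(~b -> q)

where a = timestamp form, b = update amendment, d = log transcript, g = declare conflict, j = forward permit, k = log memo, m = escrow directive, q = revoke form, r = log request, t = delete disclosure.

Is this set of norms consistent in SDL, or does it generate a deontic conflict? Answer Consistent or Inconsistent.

Consistent

Premise 10 is O(a -> m), but O(a) is not derivable from the premises, so it does not yield O(m).
So O(m) is not derivable, and the apparent clash with O(~m) does not arise.
A world satisfying every obligation exists (e.g. a=false, b=true, d=false, g=false, j=false, k=true, m=false, q=false, r=false, t=false); no atom is both obligatory and forbidden, so the set is consistent.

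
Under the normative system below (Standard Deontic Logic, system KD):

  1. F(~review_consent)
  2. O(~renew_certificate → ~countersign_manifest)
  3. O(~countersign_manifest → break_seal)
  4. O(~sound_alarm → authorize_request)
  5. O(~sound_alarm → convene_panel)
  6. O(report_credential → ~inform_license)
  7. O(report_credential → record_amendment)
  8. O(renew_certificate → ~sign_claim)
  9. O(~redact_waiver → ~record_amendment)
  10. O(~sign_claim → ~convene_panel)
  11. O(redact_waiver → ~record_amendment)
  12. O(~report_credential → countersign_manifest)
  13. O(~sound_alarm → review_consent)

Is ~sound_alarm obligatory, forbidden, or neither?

Premises 11 and 9 cover both cases: O(redact_waiver → ~record_amendment) and O(~redact_waiver → ~record_amendment). Since redact_waiver ∨ ~redact_waiver is a tautology, O(~record_amendment) follows.
Premise 7 is O(report_credential → record_amendment); contrapositively O(~record_amendment → ~report_credential). Since O(~record_amendment) holds, K gives O(~report_credential).
From O(~report_credential) and premise 12, O(~report_credential → countersign_manifest), we obtain O(countersign_manifest).
Premise 2 is O(~renew_certificate → ~countersign_manifest); contrapositively O(countersign_manifest → renew_certificate). Since O(countersign_manifest) holds, K gives O(renew_certificate).
Applying K to premise 8 (O(renew_certificate → ~sign_claim)) and O(renew_certificate) yields O(~sign_claim).
With premise 10, O(~sign_claim → ~convene_panel), the K-axiom yields O(~convene_panel).
Premise 5, O(~sound_alarm → convene_panel), contraposes to O(~convene_panel → sound_alarm); with O(~convene_panel) we get O(sound_alarm).
Premises 1, 3, 4, 6, 13 do not contribute to this derivation.
Thus O(sound_alarm), which is F(~sound_alarm): ~sound_alarm is forbidden.

Forbidden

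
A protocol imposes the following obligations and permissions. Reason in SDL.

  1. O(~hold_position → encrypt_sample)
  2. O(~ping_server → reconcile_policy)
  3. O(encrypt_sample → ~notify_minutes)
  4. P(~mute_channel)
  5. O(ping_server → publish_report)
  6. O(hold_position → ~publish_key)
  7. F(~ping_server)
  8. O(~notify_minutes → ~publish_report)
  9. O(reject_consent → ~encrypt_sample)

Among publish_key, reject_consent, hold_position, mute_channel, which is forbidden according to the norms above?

publish_key

Premise 7 is F(~ping_server), i.e. O(ping_server).
Applying K to premise 5 (O(ping_server → publish_report)) and O(ping_server) yields O(publish_report).
Premise 8, O(~notify_minutes → ~publish_report), contraposes to O(publish_report → notify_minutes); with O(publish_report) we get O(notify_minutes).
Premise 3 is O(encrypt_sample → ~notify_minutes); contrapositively O(notify_minutes → ~encrypt_sample). Since O(notify_minutes) holds, K gives O(~encrypt_sample).
The contrapositive of premise 1 (O(~hold_position → encrypt_sample)) is O(~encrypt_sample → hold_position), and O(~encrypt_sample) is already established, so O(hold_position).
With premise 6, O(hold_position → ~publish_key), the K-axiom yields O(~publish_key).
So O(~publish_key) holds, i.e. publish_key is forbidden. None of the other listed options is forbidden under the premises.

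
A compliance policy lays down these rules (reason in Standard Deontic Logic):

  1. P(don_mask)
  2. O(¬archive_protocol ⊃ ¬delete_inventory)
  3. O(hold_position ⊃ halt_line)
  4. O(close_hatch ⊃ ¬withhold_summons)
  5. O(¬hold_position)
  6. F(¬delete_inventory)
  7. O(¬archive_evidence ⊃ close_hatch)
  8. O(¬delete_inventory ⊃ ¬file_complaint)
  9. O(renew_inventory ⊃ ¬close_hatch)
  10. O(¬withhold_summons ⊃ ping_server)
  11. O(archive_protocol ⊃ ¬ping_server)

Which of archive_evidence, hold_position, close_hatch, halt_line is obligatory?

archive_evidence

F(¬delete_inventory) at premise 6 means O(delete_inventory).
Premise 2 is O(¬archive_protocol ⊃ ¬delete_inventory); contrapositively O(delete_inventory ⊃ archive_protocol). Since O(delete_inventory) holds, K gives O(archive_protocol).
With premise 11, O(archive_protocol ⊃ ¬ping_server), the K-axiom yields O(¬ping_server).
Premise 10 is O(¬withhold_summons ⊃ ping_server); contrapositively O(¬ping_server ⊃ withhold_summons). Since O(¬ping_server) holds, K gives O(withhold_summons).
Premise 4 is O(close_hatch ⊃ ¬withhold_summons); contrapositively O(withhold_summons ⊃ ¬close_hatch). Since O(withhold_summons) holds, K gives O(¬close_hatch).
Premise 7 is O(¬archive_evidence ⊃ close_hatch); contrapositively O(¬close_hatch ⊃ archive_evidence). Since O(¬close_hatch) holds, K gives O(archive_evidence).
So O(archive_evidence) holds — archive_evidence is obligatory. None of the other listed options is made obligatory by any chain of premises.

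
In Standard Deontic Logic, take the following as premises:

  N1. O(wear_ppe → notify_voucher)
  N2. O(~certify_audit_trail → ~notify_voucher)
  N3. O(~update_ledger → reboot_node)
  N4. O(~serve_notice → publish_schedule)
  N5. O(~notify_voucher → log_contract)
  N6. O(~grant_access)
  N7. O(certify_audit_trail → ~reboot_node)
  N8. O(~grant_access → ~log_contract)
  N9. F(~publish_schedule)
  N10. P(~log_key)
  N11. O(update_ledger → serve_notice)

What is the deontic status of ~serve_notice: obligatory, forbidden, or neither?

Forbidden

Premise 6 states O(~grant_access) outright.
With premise 8, O(~grant_access → ~log_contract), the K-axiom yields O(~log_contract).
Premise 5 is O(~notify_voucher → log_contract); contrapositively O(~log_contract → notify_voucher). Since O(~log_contract) holds, K gives O(notify_voucher).
The contrapositive of premise 2 (O(~certify_audit_trail → ~notify_voucher)) is O(notify_voucher → certify_audit_trail), and O(notify_voucher) is already established, so O(certify_audit_trail).
Applying K to premise 7 (O(certify_audit_trail → ~reboot_node)) and O(certify_audit_trail) yields O(~reboot_node).
Premise 3, O(~update_ledger → reboot_node), contraposes to O(~reboot_node → update_ledger); with O(~reboot_node) we get O(update_ledger).
From O(update_ledger) and premise 11, O(update_ledger → serve_notice), we obtain O(serve_notice).
Premises 1, 4, 9, 10 do not contribute to this derivation.
Thus O(serve_notice), which is F(~serve_notice): ~serve_notice is forbidden.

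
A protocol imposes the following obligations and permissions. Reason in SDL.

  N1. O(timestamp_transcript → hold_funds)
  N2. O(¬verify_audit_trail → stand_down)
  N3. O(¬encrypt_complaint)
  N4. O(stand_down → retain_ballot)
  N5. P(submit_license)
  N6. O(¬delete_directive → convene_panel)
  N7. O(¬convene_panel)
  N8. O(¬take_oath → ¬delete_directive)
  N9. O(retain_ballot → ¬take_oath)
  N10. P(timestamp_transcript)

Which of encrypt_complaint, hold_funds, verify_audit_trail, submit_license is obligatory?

Premise 7 states O(¬convene_panel) outright.
The contrapositive of premise 6 (O(¬delete_directive → convene_panel)) is O(¬convene_panel → delete_directive), and O(¬convene_panel) is already established, so O(delete_directive).
Premise 8 is O(¬take_oath → ¬delete_directive); contrapositively O(delete_directive → take_oath). Since O(delete_directive) holds, K gives O(take_oath).
The contrapositive of premise 9 (O(retain_ballot → ¬take_oath)) is O(take_oath → ¬retain_ballot), and O(take_oath) is already established, so O(¬retain_ballot).
Premise 4, O(stand_down → retain_ballot), contraposes to O(¬retain_ballot → ¬stand_down); with O(¬retain_ballot) we get O(¬stand_down).
Premise 2 is O(¬verify_audit_trail → stand_down); contrapositively O(¬stand_down → verify_audit_trail). Since O(¬stand_down) holds, K gives O(verify_audit_trail).
So O(verify_audit_trail) holds — verify_audit_trail is obligatory. None of the other listed options is made obligatory by any chain of premises.

verify_audit_trail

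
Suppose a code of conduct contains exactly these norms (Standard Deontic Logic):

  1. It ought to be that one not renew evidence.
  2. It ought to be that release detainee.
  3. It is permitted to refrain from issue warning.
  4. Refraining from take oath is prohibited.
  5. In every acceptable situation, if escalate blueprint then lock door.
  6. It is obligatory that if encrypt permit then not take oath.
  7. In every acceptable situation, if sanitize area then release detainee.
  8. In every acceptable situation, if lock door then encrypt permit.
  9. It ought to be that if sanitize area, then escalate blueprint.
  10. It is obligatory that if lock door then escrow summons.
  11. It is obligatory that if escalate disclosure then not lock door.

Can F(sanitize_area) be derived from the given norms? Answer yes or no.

F(¬take_oath) at premise 4 means O(take_oath).
The contrapositive of premise 6 (O(encrypt_permit → ¬take_oath)) is O(take_oath → ¬encrypt_permit), and O(take_oath) is already established, so O(¬encrypt_permit).
Premise 8, O(lock_door → encrypt_permit), contraposes to O(¬encrypt_permit → ¬lock_door); with O(¬encrypt_permit) we get O(¬lock_door).
The contrapositive of premise 5 (O(escalate_blueprint → lock_door)) is O(¬lock_door → ¬escalate_blueprint), and O(¬lock_door) is already established, so O(¬escalate_blueprint).
The contrapositive of premise 9 (O(sanitize_area → escalate_blueprint)) is O(¬escalate_blueprint → ¬sanitize_area), and O(¬escalate_blueprint) is already established, so O(¬sanitize_area).
Premises 1, 2, 3, 7, 10, 11 do not contribute to this derivation.
So O(¬sanitize_area) holds, i.e. F(sanitize_area). The claim follows.

Yes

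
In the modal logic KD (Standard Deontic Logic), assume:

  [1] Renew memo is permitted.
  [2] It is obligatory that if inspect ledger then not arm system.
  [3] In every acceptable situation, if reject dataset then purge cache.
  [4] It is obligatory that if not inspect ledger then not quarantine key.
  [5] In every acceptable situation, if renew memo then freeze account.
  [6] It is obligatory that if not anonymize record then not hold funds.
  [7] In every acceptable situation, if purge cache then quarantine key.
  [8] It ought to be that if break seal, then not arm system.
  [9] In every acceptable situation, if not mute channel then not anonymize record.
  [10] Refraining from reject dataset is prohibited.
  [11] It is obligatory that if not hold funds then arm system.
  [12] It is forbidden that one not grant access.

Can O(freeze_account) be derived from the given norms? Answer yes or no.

Premise 5 is O(renew_memo → freeze_account), but O(renew_memo) is not derivable from the premises (the permission P(renew_memo) asserts only ¬O(¬renew_memo), not O(renew_memo)), so it does not yield O(freeze_account).
No other premise forces O(freeze_account). An ideal world satisfying every premise can still have freeze_account false, so O(freeze_account) is not derivable.

No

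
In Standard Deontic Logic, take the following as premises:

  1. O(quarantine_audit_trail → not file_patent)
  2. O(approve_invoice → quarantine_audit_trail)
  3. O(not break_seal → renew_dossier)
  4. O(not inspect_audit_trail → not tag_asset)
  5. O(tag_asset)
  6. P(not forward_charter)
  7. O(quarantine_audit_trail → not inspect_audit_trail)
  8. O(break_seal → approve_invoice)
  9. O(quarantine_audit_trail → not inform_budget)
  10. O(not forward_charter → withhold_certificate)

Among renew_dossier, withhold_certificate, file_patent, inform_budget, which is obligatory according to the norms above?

renew_dossier

Premise 5 states O(tag_asset) outright.
Premise 4 is O(not inspect_audit_trail → not tag_asset); contrapositively O(tag_asset → inspect_audit_trail). Since O(tag_asset) holds, K gives O(inspect_audit_trail).
Premise 7, O(quarantine_audit_trail → not inspect_audit_trail), contraposes to O(inspect_audit_trail → not quarantine_audit_trail); with O(inspect_audit_trail) we get O(not quarantine_audit_trail).
Premise 2, O(approve_invoice → quarantine_audit_trail), contraposes to O(not quarantine_audit_trail → not approve_invoice); with O(not quarantine_audit_trail) we get O(not approve_invoice).
The contrapositive of premise 8 (O(break_seal → approve_invoice)) is O(not approve_invoice → not break_seal), and O(not approve_invoice) is already established, so O(not break_seal).
Applying K to premise 3 (O(not break_seal → renew_dossier)) and O(not break_seal) yields O(renew_dossier).
So O(renew_dossier) holds — renew_dossier is obligatory. None of the other listed options is made obligatory by any chain of premises.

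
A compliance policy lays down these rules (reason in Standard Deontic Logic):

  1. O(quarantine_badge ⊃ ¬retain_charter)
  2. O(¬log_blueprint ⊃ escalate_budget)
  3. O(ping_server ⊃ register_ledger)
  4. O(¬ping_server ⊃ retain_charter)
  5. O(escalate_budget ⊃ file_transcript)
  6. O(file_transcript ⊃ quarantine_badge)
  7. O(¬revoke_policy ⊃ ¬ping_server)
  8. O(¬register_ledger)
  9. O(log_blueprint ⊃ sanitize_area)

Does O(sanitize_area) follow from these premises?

From premise 8 we have O(¬register_ledger).
Premise 3, O(ping_server ⊃ register_ledger), contraposes to O(¬register_ledger ⊃ ¬ping_server); with O(¬register_ledger) we get O(¬ping_server).
From O(¬ping_server) and premise 4, O(¬ping_server ⊃ retain_charter), we obtain O(retain_charter).
Premise 1, O(quarantine_badge ⊃ ¬retain_charter), contraposes to O(retain_charter ⊃ ¬quarantine_badge); with O(retain_charter) we get O(¬quarantine_badge).
The contrapositive of premise 6 (O(file_transcript ⊃ quarantine_badge)) is O(¬quarantine_badge ⊃ ¬file_transcript), and O(¬quarantine_badge) is already established, so O(¬file_transcript).
Premise 5, O(escalate_budget ⊃ file_transcript), contraposes to O(¬file_transcript ⊃ ¬escalate_budget); with O(¬file_transcript) we get O(¬escalate_budget).
The contrapositive of premise 2 (O(¬log_blueprint ⊃ escalate_budget)) is O(¬escalate_budget ⊃ log_blueprint), and O(¬escalate_budget) is already established, so O(log_blueprint).
With premise 9, O(log_blueprint ⊃ sanitize_area), the K-axiom yields O(sanitize_area).
Premise 7 does not contribute to this derivation.
So O(sanitize_area) follows.

Yes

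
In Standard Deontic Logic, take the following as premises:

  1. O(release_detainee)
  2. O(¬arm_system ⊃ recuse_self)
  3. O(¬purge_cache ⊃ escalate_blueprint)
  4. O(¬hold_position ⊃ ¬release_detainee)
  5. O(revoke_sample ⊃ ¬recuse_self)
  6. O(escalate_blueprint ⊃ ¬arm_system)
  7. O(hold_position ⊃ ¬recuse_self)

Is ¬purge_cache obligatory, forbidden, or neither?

Forbidden

Premise 1 states O(release_detainee) outright.
Premise 4, O(¬hold_position ⊃ ¬release_detainee), contraposes to O(release_detainee ⊃ hold_position); with O(release_detainee) we get O(hold_position).
Premise 7 is O(hold_position ⊃ ¬recuse_self); since O(hold_position), deontic closure gives O(¬recuse_self).
Premise 2 is O(¬arm_system ⊃ recuse_self); contrapositively O(¬recuse_self ⊃ arm_system). Since O(¬recuse_self) holds, K gives O(arm_system).
Premise 6 is O(escalate_blueprint ⊃ ¬arm_system); contrapositively O(arm_system ⊃ ¬escalate_blueprint). Since O(arm_system) holds, K gives O(¬escalate_blueprint).
The contrapositive of premise 3 (O(¬purge_cache ⊃ escalate_blueprint)) is O(¬escalate_blueprint ⊃ purge_cache), and O(¬escalate_blueprint) is already established, so O(purge_cache).
Premise 5 does not contribute to this derivation.
Thus O(purge_cache), which is F(¬purge_cache): ¬purge_cache is forbidden.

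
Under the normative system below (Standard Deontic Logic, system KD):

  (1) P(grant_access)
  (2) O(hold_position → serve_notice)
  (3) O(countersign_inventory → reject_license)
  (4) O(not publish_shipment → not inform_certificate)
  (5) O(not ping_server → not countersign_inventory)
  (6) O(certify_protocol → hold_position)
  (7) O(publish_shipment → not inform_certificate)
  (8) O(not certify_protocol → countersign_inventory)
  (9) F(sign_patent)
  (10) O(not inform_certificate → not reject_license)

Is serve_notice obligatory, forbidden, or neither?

Premises 4 and 7 are O(not publish_shipment → not inform_certificate) and O(publish_shipment → not inform_certificate); every ideal world satisfies not publish_shipment or publish_shipment, so in either case not inform_certificate holds — hence O(not inform_certificate).
With premise 10, O(not inform_certificate → not reject_license), the K-axiom yields O(not reject_license).
Premise 3 is O(countersign_inventory → reject_license); contrapositively O(not reject_license → not countersign_inventory). Since O(not reject_license) holds, K gives O(not countersign_inventory).
Premise 8, O(not certify_protocol → countersign_inventory), contraposes to O(not countersign_inventory → certify_protocol); with O(not countersign_inventory) we get O(certify_protocol).
Applying K to premise 6 (O(certify_protocol → hold_position)) and O(certify_protocol) yields O(hold_position).
Premise 2 is O(hold_position → serve_notice); since O(hold_position), deontic closure gives O(serve_notice).
Premises 1, 5, 9 do not contribute to this derivation.
Hence serve_notice is obligatory.

Obligatory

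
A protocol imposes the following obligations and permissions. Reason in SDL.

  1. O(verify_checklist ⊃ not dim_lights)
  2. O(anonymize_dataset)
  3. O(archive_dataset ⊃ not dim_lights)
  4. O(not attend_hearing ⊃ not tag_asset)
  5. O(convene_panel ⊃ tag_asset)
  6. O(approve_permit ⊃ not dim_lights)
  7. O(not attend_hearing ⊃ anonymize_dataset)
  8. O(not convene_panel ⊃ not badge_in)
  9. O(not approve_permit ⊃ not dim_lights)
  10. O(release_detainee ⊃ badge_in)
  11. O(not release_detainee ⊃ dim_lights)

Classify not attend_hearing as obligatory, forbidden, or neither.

Premises 9 and 6 are O(not approve_permit ⊃ not dim_lights) and O(approve_permit ⊃ not dim_lights); every ideal world satisfies not approve_permit or approve_permit, so in either case not dim_lights holds — hence O(not dim_lights).
Premise 11, O(not release_detainee ⊃ dim_lights), contraposes to O(not dim_lights ⊃ release_detainee); with O(not dim_lights) we get O(release_detainee).
Premise 10 is O(release_detainee ⊃ badge_in); since O(release_detainee), deontic closure gives O(badge_in).
The contrapositive of premise 8 (O(not convene_panel ⊃ not badge_in)) is O(badge_in ⊃ convene_panel), and O(badge_in) is already established, so O(convene_panel).
Applying K to premise 5 (O(convene_panel ⊃ tag_asset)) and O(convene_panel) yields O(tag_asset).
Premise 4, O(not attend_hearing ⊃ not tag_asset), contraposes to O(tag_asset ⊃ attend_hearing); with O(tag_asset) we get O(attend_hearing).
Premises 1, 2, 3, 7 do not contribute to this derivation.
Thus O(attend_hearing), which is F(not attend_hearing): not attend_hearing is forbidden.

Forbidden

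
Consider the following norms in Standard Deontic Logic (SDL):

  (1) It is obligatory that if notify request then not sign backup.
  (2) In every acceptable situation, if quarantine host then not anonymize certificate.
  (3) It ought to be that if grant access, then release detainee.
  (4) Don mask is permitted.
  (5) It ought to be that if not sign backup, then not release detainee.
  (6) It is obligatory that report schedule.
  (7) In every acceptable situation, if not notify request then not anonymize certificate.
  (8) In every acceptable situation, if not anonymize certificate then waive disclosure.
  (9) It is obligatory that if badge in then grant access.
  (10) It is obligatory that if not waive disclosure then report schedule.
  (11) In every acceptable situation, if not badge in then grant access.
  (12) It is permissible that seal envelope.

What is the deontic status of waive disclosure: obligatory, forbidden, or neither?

Obligatory

Premises 11 and 9 are O(¬badge_in → grant_access) and O(badge_in → grant_access); every ideal world satisfies ¬badge_in or badge_in, so in either case grant_access holds — hence O(grant_access).
With premise 3, O(grant_access → release_detainee), the K-axiom yields O(release_detainee).
Premise 5 is O(¬sign_backup → ¬release_detainee); contrapositively O(release_detainee → sign_backup). Since O(release_detainee) holds, K gives O(sign_backup).
Premise 1, O(notify_request → ¬sign_backup), contraposes to O(sign_backup → ¬notify_request); with O(sign_backup) we get O(¬notify_request).
Applying K to premise 7 (O(¬notify_request → ¬anonymize_certificate)) and O(¬notify_request) yields O(¬anonymize_certificate).
Applying K to premise 8 (O(¬anonymize_certificate → waive_disclosure)) and O(¬anonymize_certificate) yields O(waive_disclosure).
Premises 2, 4, 6, 10, 12 do not contribute to this derivation.
Hence waive_disclosure is obligatory.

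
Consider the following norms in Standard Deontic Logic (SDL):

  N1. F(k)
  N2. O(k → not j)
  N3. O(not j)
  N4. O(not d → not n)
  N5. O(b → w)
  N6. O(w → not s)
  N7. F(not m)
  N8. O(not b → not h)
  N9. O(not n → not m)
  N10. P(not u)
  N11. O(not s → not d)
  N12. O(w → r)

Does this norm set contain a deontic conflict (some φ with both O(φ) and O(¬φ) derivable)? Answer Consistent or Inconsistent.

Premise 2 is O(k → not j); even if O(not j) held, inferring O(k) would be affirming the consequent — invalid.
So O(k) is not derivable, and the apparent clash with O(not k) does not arise.
A world satisfying every obligation exists (e.g. b=false, d=true, h=false, j=false, k=false, m=true, n=true, r=false, s=true, u=false, w=false); no atom is both obligatory and forbidden, so the set is consistent.

Consistent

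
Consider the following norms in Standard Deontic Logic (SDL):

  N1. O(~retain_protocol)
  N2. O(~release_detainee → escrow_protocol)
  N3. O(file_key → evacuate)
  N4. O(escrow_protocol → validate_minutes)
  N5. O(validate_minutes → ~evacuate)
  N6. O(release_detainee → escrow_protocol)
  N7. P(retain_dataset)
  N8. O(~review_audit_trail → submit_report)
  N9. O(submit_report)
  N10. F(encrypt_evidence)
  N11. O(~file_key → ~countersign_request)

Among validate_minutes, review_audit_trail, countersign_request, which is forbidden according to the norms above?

By case analysis on release_detainee: premise 6 gives O(release_detainee → escrow_protocol) and premise 2 gives O(~release_detainee → escrow_protocol), so O(escrow_protocol) either way.
Premise 4 is O(escrow_protocol → validate_minutes); since O(escrow_protocol), deontic closure gives O(validate_minutes).
Applying K to premise 5 (O(validate_minutes → ~evacuate)) and O(validate_minutes) yields O(~evacuate).
Premise 3, O(file_key → evacuate), contraposes to O(~evacuate → ~file_key); with O(~evacuate) we get O(~file_key).
From O(~file_key) and premise 11, O(~file_key → ~countersign_request), we obtain O(~countersign_request).
So O(~countersign_request) holds, i.e. countersign_request is forbidden. None of the other listed options is forbidden under the premises.

countersign_request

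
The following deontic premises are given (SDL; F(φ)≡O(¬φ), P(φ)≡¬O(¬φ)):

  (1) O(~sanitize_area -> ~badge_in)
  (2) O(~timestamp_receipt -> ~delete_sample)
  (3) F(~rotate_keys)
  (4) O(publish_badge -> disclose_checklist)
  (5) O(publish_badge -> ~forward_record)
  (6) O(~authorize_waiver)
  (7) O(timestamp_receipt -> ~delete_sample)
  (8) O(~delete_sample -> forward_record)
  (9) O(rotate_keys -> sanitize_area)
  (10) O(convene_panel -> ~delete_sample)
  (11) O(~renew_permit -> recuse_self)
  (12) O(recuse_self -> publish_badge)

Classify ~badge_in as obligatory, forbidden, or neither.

Neither

Premise 1 is O(~sanitize_area -> ~badge_in), but O(~sanitize_area) is not derivable from the premises, so it does not yield O(~badge_in).
No premise or chain of K-axiom applications forces O(~badge_in), and none forces O(badge_in). So ~badge_in is neither obligatory nor forbidden under these norms.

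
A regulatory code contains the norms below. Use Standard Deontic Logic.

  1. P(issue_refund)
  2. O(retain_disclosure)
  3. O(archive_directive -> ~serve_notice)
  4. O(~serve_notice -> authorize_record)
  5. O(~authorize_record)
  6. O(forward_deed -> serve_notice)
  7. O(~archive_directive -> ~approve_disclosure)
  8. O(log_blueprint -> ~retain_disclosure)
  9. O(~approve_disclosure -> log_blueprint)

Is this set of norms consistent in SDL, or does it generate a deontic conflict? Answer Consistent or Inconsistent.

Inconsistent

From premise 5 we have O(~authorize_record).
Premise 4, O(~serve_notice -> authorize_record), contraposes to O(~authorize_record -> serve_notice); with O(~authorize_record) we get O(serve_notice).
Premise 3 is O(archive_directive -> ~serve_notice); contrapositively O(serve_notice -> ~archive_directive). Since O(serve_notice) holds, K gives O(~archive_directive).
Premise 7 is O(~archive_directive -> ~approve_disclosure); since O(~archive_directive), deontic closure gives O(~approve_disclosure).
With premise 9, O(~approve_disclosure -> log_blueprint), the K-axiom yields O(log_blueprint).
From O(log_blueprint) and premise 8, O(log_blueprint -> ~retain_disclosure), we obtain O(~retain_disclosure).
Yet premise 2 states O(retain_disclosure).
We now have both O(~retain_disclosure) and O(retain_disclosure) — retain_disclosure is simultaneously obligatory and forbidden, violating the D-axiom.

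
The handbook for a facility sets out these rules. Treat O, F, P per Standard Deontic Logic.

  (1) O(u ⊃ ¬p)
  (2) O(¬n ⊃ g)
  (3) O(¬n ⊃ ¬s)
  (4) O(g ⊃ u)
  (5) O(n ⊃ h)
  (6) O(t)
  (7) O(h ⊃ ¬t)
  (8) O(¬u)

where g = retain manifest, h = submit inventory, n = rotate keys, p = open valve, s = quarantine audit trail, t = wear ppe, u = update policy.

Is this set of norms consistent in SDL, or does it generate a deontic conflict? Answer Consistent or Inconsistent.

Premise 8 states O(¬u) outright.
The contrapositive of premise 4 (O(g ⊃ u)) is O(¬u ⊃ ¬g), and O(¬u) is already established, so O(¬g).
Premise 2, O(¬n ⊃ g), contraposes to O(¬g ⊃ n); with O(¬g) we get O(n).
Applying K to premise 5 (O(n ⊃ h)) and O(n) yields O(h).
Premise 7 is O(h ⊃ ¬t); since O(h), deontic closure gives O(¬t).
However, premise 6 gives O(t).
We now have both O(¬t) and O(t) — t is simultaneously obligatory and forbidden, violating the D-axiom.

Inconsistent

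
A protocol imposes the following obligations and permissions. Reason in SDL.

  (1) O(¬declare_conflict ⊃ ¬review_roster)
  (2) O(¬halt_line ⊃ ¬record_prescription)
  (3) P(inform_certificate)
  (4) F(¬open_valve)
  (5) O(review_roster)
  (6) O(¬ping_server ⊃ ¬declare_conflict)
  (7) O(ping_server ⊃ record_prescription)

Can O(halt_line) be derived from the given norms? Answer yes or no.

Premise 5 states O(review_roster) outright.
The contrapositive of premise 1 (O(¬declare_conflict ⊃ ¬review_roster)) is O(review_roster ⊃ declare_conflict), and O(review_roster) is already established, so O(declare_conflict).
The contrapositive of premise 6 (O(¬ping_server ⊃ ¬declare_conflict)) is O(declare_conflict ⊃ ping_server), and O(declare_conflict) is already established, so O(ping_server).
Applying K to premise 7 (O(ping_server ⊃ record_prescription)) and O(ping_server) yields O(record_prescription).
Premise 2, O(¬halt_line ⊃ ¬record_prescription), contraposes to O(record_prescription ⊃ halt_line); with O(record_prescription) we get O(halt_line).
Premises 3, 4 do not contribute to this derivation.
So O(halt_line) follows.

Yes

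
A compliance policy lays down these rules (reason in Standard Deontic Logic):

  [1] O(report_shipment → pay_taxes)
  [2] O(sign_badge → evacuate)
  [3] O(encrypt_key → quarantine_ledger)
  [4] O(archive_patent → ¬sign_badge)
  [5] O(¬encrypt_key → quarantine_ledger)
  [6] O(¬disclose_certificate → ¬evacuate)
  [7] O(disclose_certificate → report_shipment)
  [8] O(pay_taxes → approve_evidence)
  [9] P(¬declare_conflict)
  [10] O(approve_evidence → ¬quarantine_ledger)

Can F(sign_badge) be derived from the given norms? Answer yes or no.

Yes

Premises 5 and 3 cover both cases: O(¬encrypt_key → quarantine_ledger) and O(encrypt_key → quarantine_ledger). Since ¬encrypt_key ∨ encrypt_key is a tautology, O(quarantine_ledger) follows.
Premise 10 is O(approve_evidence → ¬quarantine_ledger); contrapositively O(quarantine_ledger → ¬approve_evidence). Since O(quarantine_ledger) holds, K gives O(¬approve_evidence).
Premise 8, O(pay_taxes → approve_evidence), contraposes to O(¬approve_evidence → ¬pay_taxes); with O(¬approve_evidence) we get O(¬pay_taxes).
The contrapositive of premise 1 (O(report_shipment → pay_taxes)) is O(¬pay_taxes → ¬report_shipment), and O(¬pay_taxes) is already established, so O(¬report_shipment).
Premise 7 is O(disclose_certificate → report_shipment); contrapositively O(¬report_shipment → ¬disclose_certificate). Since O(¬report_shipment) holds, K gives O(¬disclose_certificate).
Premise 6 is O(¬disclose_certificate → ¬evacuate); since O(¬disclose_certificate), deontic closure gives O(¬evacuate).
Premise 2, O(sign_badge → evacuate), contraposes to O(¬evacuate → ¬sign_badge); with O(¬evacuate) we get O(¬sign_badge).
Premises 4, 9 do not contribute to this derivation.
So O(¬sign_badge) holds, i.e. F(sign_badge). The claim follows.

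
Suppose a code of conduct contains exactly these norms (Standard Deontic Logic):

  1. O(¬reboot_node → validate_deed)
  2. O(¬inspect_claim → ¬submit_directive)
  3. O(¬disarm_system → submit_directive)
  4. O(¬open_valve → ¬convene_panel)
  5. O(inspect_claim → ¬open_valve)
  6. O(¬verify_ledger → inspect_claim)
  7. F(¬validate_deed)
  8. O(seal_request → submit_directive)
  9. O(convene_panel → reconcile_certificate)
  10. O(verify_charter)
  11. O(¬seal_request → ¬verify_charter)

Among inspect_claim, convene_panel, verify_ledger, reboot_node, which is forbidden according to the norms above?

From premise 10 we have O(verify_charter).
Premise 11 is O(¬seal_request → ¬verify_charter); contrapositively O(verify_charter → seal_request). Since O(verify_charter) holds, K gives O(seal_request).
Applying K to premise 8 (O(seal_request → submit_directive)) and O(seal_request) yields O(submit_directive).
The contrapositive of premise 2 (O(¬inspect_claim → ¬submit_directive)) is O(submit_directive → inspect_claim), and O(submit_directive) is already established, so O(inspect_claim).
Premise 5 is O(inspect_claim → ¬open_valve); since O(inspect_claim), deontic closure gives O(¬open_valve).
With premise 4, O(¬open_valve → ¬convene_panel), the K-axiom yields O(¬convene_panel).
So O(¬convene_panel) holds, i.e. convene_panel is forbidden. None of the other listed options is forbidden under the premises.

convene_panel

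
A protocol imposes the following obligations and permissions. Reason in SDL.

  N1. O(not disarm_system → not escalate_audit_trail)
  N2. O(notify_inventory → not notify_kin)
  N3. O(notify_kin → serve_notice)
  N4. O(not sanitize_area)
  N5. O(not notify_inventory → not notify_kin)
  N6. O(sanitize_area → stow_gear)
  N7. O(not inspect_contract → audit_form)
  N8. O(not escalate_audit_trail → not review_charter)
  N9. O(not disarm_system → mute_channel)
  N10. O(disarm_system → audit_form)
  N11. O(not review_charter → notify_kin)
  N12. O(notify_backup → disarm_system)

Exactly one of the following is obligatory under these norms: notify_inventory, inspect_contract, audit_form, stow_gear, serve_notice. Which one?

Premises 5 and 2 are O(not notify_inventory → not notify_kin) and O(notify_inventory → not notify_kin); every ideal world satisfies not notify_inventory or notify_inventory, so in either case not notify_kin holds — hence O(not notify_kin).
Premise 11, O(not review_charter → notify_kin), contraposes to O(not notify_kin → review_charter); with O(not notify_kin) we get O(review_charter).
Premise 8 is O(not escalate_audit_trail → not review_charter); contrapositively O(review_charter → escalate_audit_trail). Since O(review_charter) holds, K gives O(escalate_audit_trail).
Premise 1 is O(not disarm_system → not escalate_audit_trail); contrapositively O(escalate_audit_trail → disarm_system). Since O(escalate_audit_trail) holds, K gives O(disarm_system).
Premise 10 is O(disarm_system → audit_form); since O(disarm_system), deontic closure gives O(audit_form).
So O(audit_form) holds — audit_form is obligatory. None of the other listed options is made obligatory by any chain of premises.

audit_form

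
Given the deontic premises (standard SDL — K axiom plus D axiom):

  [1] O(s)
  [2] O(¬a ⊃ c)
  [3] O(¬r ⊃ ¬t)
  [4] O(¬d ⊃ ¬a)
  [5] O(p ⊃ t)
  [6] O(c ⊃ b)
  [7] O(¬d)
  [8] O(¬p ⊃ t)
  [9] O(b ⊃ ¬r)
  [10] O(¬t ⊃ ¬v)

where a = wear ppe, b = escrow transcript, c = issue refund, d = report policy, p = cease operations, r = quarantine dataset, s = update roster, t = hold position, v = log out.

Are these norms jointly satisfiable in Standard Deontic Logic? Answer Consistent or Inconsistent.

Inconsistent

By case analysis on ¬p: premise 8 gives O(¬p ⊃ t) and premise 5 gives O(p ⊃ t), so O(t) either way.
Premise 3, O(¬r ⊃ ¬t), contraposes to O(t ⊃ r); with O(t) we get O(r).
The contrapositive of premise 9 (O(b ⊃ ¬r)) is O(r ⊃ ¬b), and O(r) is already established, so O(¬b).
Premise 6 is O(c ⊃ b); contrapositively O(¬b ⊃ ¬c). Since O(¬b) holds, K gives O(¬c).
Premise 2, O(¬a ⊃ c), contraposes to O(¬c ⊃ a); with O(¬c) we get O(a).
The contrapositive of premise 4 (O(¬d ⊃ ¬a)) is O(a ⊃ d), and O(a) is already established, so O(d).
Yet premise 7 states O(¬d).
We now have both O(d) and O(¬d) — d is simultaneously obligatory and forbidden, violating the D-axiom.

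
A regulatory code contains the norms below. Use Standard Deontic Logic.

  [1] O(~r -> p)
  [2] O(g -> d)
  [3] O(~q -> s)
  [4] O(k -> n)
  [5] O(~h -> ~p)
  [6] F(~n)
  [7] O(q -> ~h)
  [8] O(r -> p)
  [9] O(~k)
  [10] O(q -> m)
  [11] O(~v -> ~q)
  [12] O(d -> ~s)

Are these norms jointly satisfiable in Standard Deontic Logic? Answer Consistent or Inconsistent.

Consistent

Premise 4 is O(k -> n); even if O(n) held, inferring O(k) would be affirming the consequent — invalid.
So O(k) is not derivable, and the apparent clash with O(~k) does not arise.
A world satisfying every obligation exists (e.g. d=false, g=false, h=true, k=false, m=false, n=true, p=true, q=false, r=false, s=true, v=false); no atom is both obligatory and forbidden, so the set is consistent.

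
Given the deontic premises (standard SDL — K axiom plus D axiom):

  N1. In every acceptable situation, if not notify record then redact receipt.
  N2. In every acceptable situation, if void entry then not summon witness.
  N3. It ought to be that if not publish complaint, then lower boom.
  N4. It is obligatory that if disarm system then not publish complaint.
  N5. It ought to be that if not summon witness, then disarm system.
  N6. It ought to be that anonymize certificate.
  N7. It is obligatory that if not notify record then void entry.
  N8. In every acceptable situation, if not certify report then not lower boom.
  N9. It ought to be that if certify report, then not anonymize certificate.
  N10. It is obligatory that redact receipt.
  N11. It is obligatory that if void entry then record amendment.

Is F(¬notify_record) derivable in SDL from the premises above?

Premise 6 states O(anonymize_certificate) outright.
Premise 9, O(certify_report → ¬anonymize_certificate), contraposes to O(anonymize_certificate → ¬certify_report); with O(anonymize_certificate) we get O(¬certify_report).
From O(¬certify_report) and premise 8, O(¬certify_report → ¬lower_boom), we obtain O(¬lower_boom).
Premise 3 is O(¬publish_complaint → lower_boom); contrapositively O(¬lower_boom → publish_complaint). Since O(¬lower_boom) holds, K gives O(publish_complaint).
The contrapositive of premise 4 (O(disarm_system → ¬publish_complaint)) is O(publish_complaint → ¬disarm_system), and O(publish_complaint) is already established, so O(¬disarm_system).
Premise 5 is O(¬summon_witness → disarm_system); contrapositively O(¬disarm_system → summon_witness). Since O(¬disarm_system) holds, K gives O(summon_witness).
Premise 2, O(void_entry → ¬summon_witness), contraposes to O(summon_witness → ¬void_entry); with O(summon_witness) we get O(¬void_entry).
Premise 7, O(¬notify_record → void_entry), contraposes to O(¬void_entry → notify_record); with O(¬void_entry) we get O(notify_record).
Premises 1, 10, 11 do not contribute to this derivation.
So O(notify_record) holds, i.e. F(¬notify_record). The claim follows.

Yes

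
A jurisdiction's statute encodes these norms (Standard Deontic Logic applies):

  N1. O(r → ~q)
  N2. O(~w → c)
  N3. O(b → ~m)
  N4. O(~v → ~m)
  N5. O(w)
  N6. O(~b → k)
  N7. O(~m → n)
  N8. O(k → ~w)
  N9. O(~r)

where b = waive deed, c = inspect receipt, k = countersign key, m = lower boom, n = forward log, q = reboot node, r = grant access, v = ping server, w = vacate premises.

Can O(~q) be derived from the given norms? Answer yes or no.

No

Premise 1 is O(r → ~q), but O(r) is not derivable from the premises, so it does not yield O(~q).
No other premise forces O(~q). An ideal world satisfying every premise can still have ~q false, so O(~q) is not derivable.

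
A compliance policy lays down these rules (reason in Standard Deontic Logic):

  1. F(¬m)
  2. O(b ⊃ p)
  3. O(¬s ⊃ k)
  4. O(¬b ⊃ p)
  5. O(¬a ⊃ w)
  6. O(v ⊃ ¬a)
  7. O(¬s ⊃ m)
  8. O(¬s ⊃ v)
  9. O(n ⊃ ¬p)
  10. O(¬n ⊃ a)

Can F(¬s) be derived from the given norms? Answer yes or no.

Yes

Premises 2 and 4 cover both cases: O(b ⊃ p) and O(¬b ⊃ p). Since b ∨ ¬b is a tautology, O(p) follows.
Premise 9, O(n ⊃ ¬p), contraposes to O(p ⊃ ¬n); with O(p) we get O(¬n).
Applying K to premise 10 (O(¬n ⊃ a)) and O(¬n) yields O(a).
Premise 6 is O(v ⊃ ¬a); contrapositively O(a ⊃ ¬v). Since O(a) holds, K gives O(¬v).
Premise 8 is O(¬s ⊃ v); contrapositively O(¬v ⊃ s). Since O(¬v) holds, K gives O(s).
Premises 1, 3, 5, 7 do not contribute to this derivation.
So O(s) holds, i.e. F(¬s). The claim follows.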